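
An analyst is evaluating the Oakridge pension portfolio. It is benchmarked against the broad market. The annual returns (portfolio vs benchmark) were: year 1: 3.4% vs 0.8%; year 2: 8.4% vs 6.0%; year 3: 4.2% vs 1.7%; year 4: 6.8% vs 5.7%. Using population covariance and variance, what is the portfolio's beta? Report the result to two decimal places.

0.84

r̄p = 5.7000%,  r̄m = 3.5500%
Cov = Σ(rp − r̄p)(rm − r̄m) / 4 = 4.5200
Var(rm) = Σ(rm − r̄m)² / 4 = 5.4025
β = Cov / Var = 4.5200 / 5.4025 = 0.8366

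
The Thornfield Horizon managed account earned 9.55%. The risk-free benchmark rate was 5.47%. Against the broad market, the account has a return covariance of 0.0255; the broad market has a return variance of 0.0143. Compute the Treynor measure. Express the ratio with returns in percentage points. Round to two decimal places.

2.29

β = Cov / Var = 0.0255 / 0.0143 = 1.7832
Treynor = (Rp − Rf) / β = (9.55% − 5.47%) / 1.7832 = 4.08 / 1.7832 = 2.2880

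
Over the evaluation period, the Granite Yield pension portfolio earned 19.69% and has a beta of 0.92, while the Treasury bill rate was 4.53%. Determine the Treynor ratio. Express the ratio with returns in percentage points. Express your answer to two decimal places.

Treynor = (Rp − Rf) / β = (19.69% − 4.53%) / 0.92 = 15.16 / 0.92 = 16.4783

16.48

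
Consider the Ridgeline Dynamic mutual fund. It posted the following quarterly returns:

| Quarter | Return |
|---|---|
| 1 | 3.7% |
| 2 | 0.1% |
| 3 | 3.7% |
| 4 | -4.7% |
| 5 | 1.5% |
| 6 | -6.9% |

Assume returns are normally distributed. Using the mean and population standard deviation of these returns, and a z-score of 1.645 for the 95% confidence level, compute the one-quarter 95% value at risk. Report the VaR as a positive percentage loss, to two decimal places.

7.09

Mean return μ = -2.60 / 6 = -0.4333%
Σ(r − μ)² = (3.7 − (-0.4333))² + (0.1 − (-0.4333))² + (3.7 − (-0.4333))² + … = 98.2133
σ = √[98.2133 / 6] = 4.0458%
VaR = −(μ − z·σ) = −(-0.4333 − 1.645 × 4.0458) = −(-7.0886) = 7.0886%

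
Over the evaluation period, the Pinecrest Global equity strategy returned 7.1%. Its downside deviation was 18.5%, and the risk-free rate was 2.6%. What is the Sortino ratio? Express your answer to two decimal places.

Sortino = (Rp − Rf) / σd = (7.1% − 2.6%) / 18.5% = 4.50% / 18.5% = 0.2432

0.24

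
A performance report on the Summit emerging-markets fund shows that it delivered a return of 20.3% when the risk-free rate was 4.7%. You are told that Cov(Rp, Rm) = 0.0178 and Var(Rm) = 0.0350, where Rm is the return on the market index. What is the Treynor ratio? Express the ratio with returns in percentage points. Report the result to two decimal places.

30.67

β = Cov / Var = 0.0178 / 0.0350 = 0.5086
Treynor = (Rp − Rf) / β = (20.3% − 4.7%) / 0.5086 = 15.60 / 0.5086 = 30.6724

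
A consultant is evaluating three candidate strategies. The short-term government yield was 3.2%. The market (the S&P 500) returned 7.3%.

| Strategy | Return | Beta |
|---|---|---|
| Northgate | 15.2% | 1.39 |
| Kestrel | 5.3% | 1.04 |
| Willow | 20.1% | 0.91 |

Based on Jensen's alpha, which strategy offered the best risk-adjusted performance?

Northgate: α = 15.2% − [3.2% + 1.39 × (7.3% − 3.2%)] = 6.301
Kestrel: α = 5.3% − [3.2% + 1.04 × (7.3% − 3.2%)] = -2.164
Willow: α = 20.1% − [3.2% + 0.91 × (7.3% − 3.2%)] = 13.169
Highest: Willow (13.169).

Willow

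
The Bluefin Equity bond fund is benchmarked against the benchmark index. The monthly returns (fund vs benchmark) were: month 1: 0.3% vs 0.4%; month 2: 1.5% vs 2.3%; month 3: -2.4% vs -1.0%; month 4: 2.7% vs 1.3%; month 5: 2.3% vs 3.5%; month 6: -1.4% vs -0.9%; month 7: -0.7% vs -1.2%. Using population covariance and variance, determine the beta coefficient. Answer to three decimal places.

r̄p = 0.3286%,  r̄m = 0.6286%
Cov = Σ(rp − r̄p)(rm − r̄m) / 7 = 2.5978
Var(rm) = Σ(rm − r̄m)² / 7 = 2.8392
β = Cov / Var = 2.5978 / 2.8392 = 0.9150

0.915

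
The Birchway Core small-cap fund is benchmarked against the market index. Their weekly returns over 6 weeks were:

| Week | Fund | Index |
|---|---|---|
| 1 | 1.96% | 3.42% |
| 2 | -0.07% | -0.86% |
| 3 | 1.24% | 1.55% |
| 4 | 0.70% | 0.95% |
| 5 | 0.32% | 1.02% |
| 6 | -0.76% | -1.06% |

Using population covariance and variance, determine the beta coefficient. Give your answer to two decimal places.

r̄p = 0.5650%,  r̄m = 0.8367%
Cov = Σ(rp − r̄p)(rm − r̄m) / 6 = 1.2744
Var(rm) = Σ(rm − r̄m)² / 6 = 2.2842
β = Cov / Var = 1.2744 / 2.2842 = 0.5579

0.56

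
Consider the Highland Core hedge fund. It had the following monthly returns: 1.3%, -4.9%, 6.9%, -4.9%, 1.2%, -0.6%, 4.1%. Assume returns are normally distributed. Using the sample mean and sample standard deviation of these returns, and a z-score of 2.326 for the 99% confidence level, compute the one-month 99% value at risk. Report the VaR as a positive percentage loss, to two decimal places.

9.72

r̄ = (1.3 − 4.9 + 6.9 − 4.9 + 1.2 − 0.6 + 4.1) / 7 = 3.10 / 7 = 0.4429%
Σ(r − r̄)² = (1.3 − 0.4429)² + (-4.9 − 0.4429)² + … = 114.5571
sample σ = √(114.5571 / 6) = √19.0929 = 4.3695%
VaR = −(r̄ − z·σ) = −(0.4429 − 2.326 × 4.3695) = −(-9.7206) = 9.7206%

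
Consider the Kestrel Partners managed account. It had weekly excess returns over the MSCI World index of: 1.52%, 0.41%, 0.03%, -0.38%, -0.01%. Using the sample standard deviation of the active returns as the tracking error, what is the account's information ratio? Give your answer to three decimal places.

0.430

r̄ = (1.52 + 0.41 + 0.03 − 0.38 − 0.01) / 5 = 0.3140%
Sample σ = √[Σ(r − r̄)² / 4] = √[2.1309 / 4] = √0.5327 = 0.7299%
IR = r̄ / tracking error = 0.3140 / 0.7299 = 0.4302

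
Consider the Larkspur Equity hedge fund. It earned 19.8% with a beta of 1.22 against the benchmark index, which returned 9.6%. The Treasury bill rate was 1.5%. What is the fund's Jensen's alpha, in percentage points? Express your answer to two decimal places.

8.42

CAPM expected return = Rf + β(Rm − Rf) = 1.5% + 1.22 × (9.6% − 1.5%) = 1.5 + 1.22 × 8.10 = 11.3820%
Jensen's α = Rp − E[R] = 19.8% − 11.3820% = 8.4180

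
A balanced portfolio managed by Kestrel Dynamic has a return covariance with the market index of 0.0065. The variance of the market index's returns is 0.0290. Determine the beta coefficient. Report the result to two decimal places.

0.22

β = Cov(Rp, Rm) / Var(Rm) = 0.0065 / 0.0290 = 0.2241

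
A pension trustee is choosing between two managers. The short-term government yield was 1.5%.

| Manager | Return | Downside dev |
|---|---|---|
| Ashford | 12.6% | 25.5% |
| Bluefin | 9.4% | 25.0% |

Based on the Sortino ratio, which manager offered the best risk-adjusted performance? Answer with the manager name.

Ashford

Ashford: Sortino ratio = (12.6% − 1.5%) / 25.5% = 0.435
Bluefin: Sortino ratio = (9.4% − 1.5%) / 25.0% = 0.316
Highest: Ashford (0.435).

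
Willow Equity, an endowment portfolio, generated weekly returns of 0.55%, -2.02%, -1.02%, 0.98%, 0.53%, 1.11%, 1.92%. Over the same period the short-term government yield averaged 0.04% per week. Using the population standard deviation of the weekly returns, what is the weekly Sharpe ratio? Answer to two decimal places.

r̄ = (0.55 − 2.02 − 1.02 + 0.98 + 0.53 + 1.11 + 1.92) / 7 = 2.050 / 7 = 0.2929%
Σ(r − r̄)² = 10.9827; population σ = √(10.9827/7) = 1.2526%
Sharpe = (r̄ − rf) / σ = (0.2929 − 0.04) / 1.2526 = 0.2529 / 1.2526 = 0.2019

0.20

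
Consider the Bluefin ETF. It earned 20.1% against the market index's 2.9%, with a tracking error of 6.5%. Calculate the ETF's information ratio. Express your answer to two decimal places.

IR = (Rp − Rb) / TE = (20.1% − 2.9%) / 6.5% = 17.20% / 6.5% = 2.6462

2.65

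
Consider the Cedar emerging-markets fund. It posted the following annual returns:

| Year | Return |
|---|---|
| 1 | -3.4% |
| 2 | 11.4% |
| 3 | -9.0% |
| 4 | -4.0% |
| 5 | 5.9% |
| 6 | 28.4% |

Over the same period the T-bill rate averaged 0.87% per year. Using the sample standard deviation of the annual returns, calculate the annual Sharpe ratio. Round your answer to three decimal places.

0.293

r̄ = (-3.4 + 11.4 − 9 − 4 + 5.9 + 28.4) / 6 = 29.30 / 6 = 4.8833%
Σ(r − r̄)² = (-3.4 − 4.8833)² + (11.4 − 4.8833)² + (-9 − 4.8833)² + … = 936.8083
σ = √[936.8083 / 5] = 13.6880%
Sharpe = (r̄ − rf) / σ = (4.8833 − 0.87) / 13.6880 = 4.0133 / 13.6880 = 0.2932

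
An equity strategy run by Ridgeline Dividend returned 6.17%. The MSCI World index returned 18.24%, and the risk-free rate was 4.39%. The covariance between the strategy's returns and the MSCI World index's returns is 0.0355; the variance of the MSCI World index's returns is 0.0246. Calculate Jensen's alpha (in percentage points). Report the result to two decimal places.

-18.21

β = Cov / Var = 0.0355 / 0.0246 = 1.4431
E[R] = Rf + β(Rm − Rf) = 4.39% + 1.4431 × (18.24% − 4.39%) = 24.3769%
α = Rp − E[R] = 6.17% − 24.3769% = -18.2069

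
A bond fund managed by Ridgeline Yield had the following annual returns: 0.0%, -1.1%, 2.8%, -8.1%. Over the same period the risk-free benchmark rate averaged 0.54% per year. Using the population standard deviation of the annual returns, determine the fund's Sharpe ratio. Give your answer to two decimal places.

r̄ = (0 − 1.1 + 2.8 − 8.1) / 4 = -6.40 / 4 = -1.6000%
Population σ = √[Σ(r − r̄)² / 4] = √[64.4200 / 4] = √16.1050 = 4.0131%
Sharpe = (r̄ − rf) / σ = (-1.6000 − 0.54) / 4.0131 = -2.1400 / 4.0131 = -0.5333

-0.53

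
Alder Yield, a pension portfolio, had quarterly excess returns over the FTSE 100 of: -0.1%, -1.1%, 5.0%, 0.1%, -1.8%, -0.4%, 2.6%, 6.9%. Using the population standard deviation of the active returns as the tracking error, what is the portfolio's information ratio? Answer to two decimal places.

Mean return r̄ = 11.20 / 8 = 1.4000%
Σ(r − r̄)² = 68.3200; population σ = √(68.3200/8) = 2.9223%
IR = r̄ / tracking error = 1.4000 / 2.9223 = 0.4791

0.48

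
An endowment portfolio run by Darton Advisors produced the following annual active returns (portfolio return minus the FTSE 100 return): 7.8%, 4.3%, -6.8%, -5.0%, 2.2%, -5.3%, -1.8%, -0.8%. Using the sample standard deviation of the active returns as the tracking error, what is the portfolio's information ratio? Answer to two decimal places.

-0.13

r̄ = (7.8 + 4.3 − 6.8 − 5 + 2.2 − 5.3 − 1.8 − 0.8) / 8 = -0.6750%
Sample σ = √[Σ(r − r̄)² / 7] = √[183.7350 / 7] = √26.2479 = 5.1233%
IR = r̄ / tracking error = -0.6750 / 5.1233 = -0.1318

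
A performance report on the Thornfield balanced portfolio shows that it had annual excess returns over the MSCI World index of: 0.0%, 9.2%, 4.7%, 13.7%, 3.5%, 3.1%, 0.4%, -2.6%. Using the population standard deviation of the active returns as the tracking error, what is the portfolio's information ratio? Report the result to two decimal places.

r̄ = (0 + 9.2 + 4.7 + 13.7 + 3.5 + 3.1 + 0.4 − 2.6) / 8 = 32.00 / 8 = 4.0000%
Σ(r − r̄)² = (0 − 4.0000)² + (9.2 − 4.0000)² + (4.7 − 4.0000)² + … = 195.2000
population σ = √(195.2000 / 8) = √24.4000 = 4.9396%
IR = r̄ / tracking error = 4.0000 / 4.9396 = 0.8098

0.81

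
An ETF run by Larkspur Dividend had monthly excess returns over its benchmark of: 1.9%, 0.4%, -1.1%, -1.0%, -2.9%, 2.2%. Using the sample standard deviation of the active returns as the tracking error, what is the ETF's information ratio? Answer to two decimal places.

-0.04

Mean return r̄ = -0.50 / 6 = -0.0833%
Sample σ = √[Σ(r − r̄)² / 5] = √[19.1883 / 5] = √3.8377 = 1.9590%
IR = r̄ / tracking error = -0.0833 / 1.9590 = -0.0425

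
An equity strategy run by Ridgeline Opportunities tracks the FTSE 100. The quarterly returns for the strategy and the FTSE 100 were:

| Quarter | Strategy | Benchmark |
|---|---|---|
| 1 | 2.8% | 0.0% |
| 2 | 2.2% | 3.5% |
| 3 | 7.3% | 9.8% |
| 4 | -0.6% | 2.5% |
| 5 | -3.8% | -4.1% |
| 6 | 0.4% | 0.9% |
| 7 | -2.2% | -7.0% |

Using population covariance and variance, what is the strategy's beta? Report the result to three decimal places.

0.590

r̄p = 0.8714%,  r̄m = 0.8000%
Cov = Σ(rp − r̄p)(rm − r̄m) / 7 = 14.8857
Var(rm) = Σ(rm − r̄m)² / 7 = 25.2400
β = Cov / Var = 14.8857 / 25.2400 = 0.5898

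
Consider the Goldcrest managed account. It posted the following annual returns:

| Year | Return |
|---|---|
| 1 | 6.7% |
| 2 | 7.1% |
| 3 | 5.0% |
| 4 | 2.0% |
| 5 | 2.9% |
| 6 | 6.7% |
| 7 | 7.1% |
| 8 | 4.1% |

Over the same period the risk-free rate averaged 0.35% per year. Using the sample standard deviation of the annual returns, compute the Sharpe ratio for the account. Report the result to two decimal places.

μ = (6.7 + 7.1 + 5 + 2 + 2.9 + 6.7 + 7.1 + 4.1) / 8 = 5.2000%
Σ(r − μ)² = (6.7 − 5.2000)² + (7.1 − 5.2000)² + (5 − 5.2000)² + … = 28.5000
sample σ = √(28.5000 / 7) = √4.0714 = 2.0178%
Sharpe = (μ − rf) / σ = (5.2000 − 0.35) / 2.0178 = 4.8500 / 2.0178 = 2.4036

2.40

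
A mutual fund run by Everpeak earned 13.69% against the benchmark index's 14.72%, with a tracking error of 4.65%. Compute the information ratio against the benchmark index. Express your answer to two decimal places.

IR = (Rp − Rb) / TE = (13.69% − 14.72%) / 4.65% = -1.03% / 4.65% = -0.2215

-0.22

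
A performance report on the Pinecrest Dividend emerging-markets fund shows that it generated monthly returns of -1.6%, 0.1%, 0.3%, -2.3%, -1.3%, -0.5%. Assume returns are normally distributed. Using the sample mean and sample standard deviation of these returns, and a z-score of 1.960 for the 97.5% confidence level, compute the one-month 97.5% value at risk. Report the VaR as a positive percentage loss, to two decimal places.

2.88

r̄ = (-1.6 + 0.1 + 0.3 − 2.3 − 1.3 − 0.5) / 6 = -5.30 / 6 = -0.8833%
Σ(r − r̄)² = (-1.6 − (-0.8833))² + (0.1 − (-0.8833))² + … = 5.2083
σ = √[5.2083 / 5] = 1.0206%
VaR = −(r̄ − z·σ) = −(-0.8833 − 1.960 × 1.0206) = −(-2.8837) = 2.8837%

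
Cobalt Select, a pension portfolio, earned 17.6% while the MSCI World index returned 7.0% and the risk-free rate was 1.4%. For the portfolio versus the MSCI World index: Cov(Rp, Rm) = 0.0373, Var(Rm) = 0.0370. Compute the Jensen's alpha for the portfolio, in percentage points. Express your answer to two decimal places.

β = Cov / Var = 0.0373 / 0.0370 = 1.0081
E[R] = Rf + β(Rm − Rf) = 1.4% + 1.0081 × (7.0% − 1.4%) = 7.0454%
α = Rp − E[R] = 17.6% − 7.0454% = 10.5546

10.55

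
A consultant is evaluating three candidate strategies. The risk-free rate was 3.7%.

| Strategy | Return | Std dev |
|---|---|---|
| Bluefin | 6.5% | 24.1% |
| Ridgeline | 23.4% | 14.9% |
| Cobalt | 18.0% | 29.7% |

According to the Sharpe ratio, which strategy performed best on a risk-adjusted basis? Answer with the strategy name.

Bluefin: Sharpe ratio = (6.5% − 3.7%) / 24.1% = 0.116
Ridgeline: Sharpe ratio = (23.4% − 3.7%) / 14.9% = 1.322
Cobalt: Sharpe ratio = (18.0% − 3.7%) / 29.7% = 0.481
Highest: Ridgeline (1.322).

Ridgeline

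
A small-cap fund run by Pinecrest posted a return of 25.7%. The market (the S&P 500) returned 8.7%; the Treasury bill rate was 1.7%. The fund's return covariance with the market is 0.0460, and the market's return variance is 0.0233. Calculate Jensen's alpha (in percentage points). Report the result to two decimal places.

β = Cov / Var = 0.0460 / 0.0233 = 1.9742
E[R] = Rf + β(Rm − Rf) = 1.7% + 1.9742 × (8.7% − 1.7%) = 15.5194%
α = Rp − E[R] = 25.7% − 15.5194% = 10.1806

10.18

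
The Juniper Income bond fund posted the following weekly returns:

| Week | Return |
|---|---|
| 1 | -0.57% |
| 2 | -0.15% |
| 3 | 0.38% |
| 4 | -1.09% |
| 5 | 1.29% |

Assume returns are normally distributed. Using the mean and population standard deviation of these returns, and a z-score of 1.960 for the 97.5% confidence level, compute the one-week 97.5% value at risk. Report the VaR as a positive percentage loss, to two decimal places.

1.63

r̄ = (-0.57 − 0.15 + 0.38 − 1.09 + 1.29) / 5 = -0.0280%
Σ(r − r̄)² = (-0.57 − (-0.0280))² + (-0.15 − (-0.0280))² + (0.38 − (-0.0280))² + … = 3.3401
σ = √[3.3401 / 5] = 0.8173%
VaR = −(r̄ − z·σ) = −(-0.0280 − 1.960 × 0.8173) = −(-1.6299) = 1.6299%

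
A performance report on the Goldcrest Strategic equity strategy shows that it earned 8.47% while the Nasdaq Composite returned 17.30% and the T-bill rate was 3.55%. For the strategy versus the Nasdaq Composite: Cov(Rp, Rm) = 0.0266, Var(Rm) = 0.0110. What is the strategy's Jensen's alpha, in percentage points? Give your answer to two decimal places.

-28.33

β = Cov / Var = 0.0266 / 0.0110 = 2.4182
E[R] = Rf + β(Rm − Rf) = 3.55% + 2.4182 × (17.30% − 3.55%) = 36.8003%
α = Rp − E[R] = 8.47% − 36.8003% = -28.3303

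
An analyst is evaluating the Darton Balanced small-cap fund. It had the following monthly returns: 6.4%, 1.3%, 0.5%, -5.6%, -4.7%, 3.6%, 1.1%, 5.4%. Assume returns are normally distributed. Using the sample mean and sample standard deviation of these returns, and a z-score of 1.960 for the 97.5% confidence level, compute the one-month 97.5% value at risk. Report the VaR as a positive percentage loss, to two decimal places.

r̄ = (6.4 + 1.3 + 0.5 − 5.6 − 4.7 + 3.6 + 1.1 + 5.4) / 8 = 8.00 / 8 = 1.0000%
Σ(r − r̄)² = (6.4 − 1.0000)² + (1.3 − 1.0000)² + … = 131.6800
sample σ = √(131.6800 / 7) = √18.8114 = 4.3372%
VaR = −(r̄ − z·σ) = −(1.0000 − 1.960 × 4.3372) = −(-7.5009) = 7.5009%

7.50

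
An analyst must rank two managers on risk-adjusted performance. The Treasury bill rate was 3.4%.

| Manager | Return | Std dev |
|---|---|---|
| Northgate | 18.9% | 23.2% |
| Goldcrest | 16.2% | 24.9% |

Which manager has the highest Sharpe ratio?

Northgate

Northgate: Sharpe ratio = (18.9% − 3.4%) / 23.2% = 0.668
Goldcrest: Sharpe ratio = (16.2% − 3.4%) / 24.9% = 0.514
Highest: Northgate (0.668).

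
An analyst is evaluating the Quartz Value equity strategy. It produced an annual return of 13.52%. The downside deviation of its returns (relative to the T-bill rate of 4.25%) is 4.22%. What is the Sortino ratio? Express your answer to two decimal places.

2.20

Sortino = (Rp − Rf) / σd = (13.52% − 4.25%) / 4.22% = 9.27% / 4.22% = 2.1967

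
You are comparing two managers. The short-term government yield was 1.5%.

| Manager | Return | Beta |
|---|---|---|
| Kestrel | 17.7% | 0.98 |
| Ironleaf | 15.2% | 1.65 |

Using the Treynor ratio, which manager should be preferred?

Kestrel: Treynor = (17.7% − 1.5%) / 0.98 = 16.531
Ironleaf: Treynor = (15.2% − 1.5%) / 1.65 = 8.303
Highest: Kestrel (16.531).

Kestrel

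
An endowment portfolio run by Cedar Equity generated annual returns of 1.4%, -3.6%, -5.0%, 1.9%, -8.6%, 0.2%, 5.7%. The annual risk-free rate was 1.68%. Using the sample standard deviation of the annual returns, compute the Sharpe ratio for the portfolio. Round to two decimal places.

Mean return r̄ = -8.00 / 7 = -1.1429%
Σ(r − r̄)² = 140.8771; sample σ = √(140.8771/6) = 4.8456%
Sharpe = (r̄ − rf) / σ = (-1.1429 − 1.68) / 4.8456 = -2.8229 / 4.8456 = -0.5826

-0.58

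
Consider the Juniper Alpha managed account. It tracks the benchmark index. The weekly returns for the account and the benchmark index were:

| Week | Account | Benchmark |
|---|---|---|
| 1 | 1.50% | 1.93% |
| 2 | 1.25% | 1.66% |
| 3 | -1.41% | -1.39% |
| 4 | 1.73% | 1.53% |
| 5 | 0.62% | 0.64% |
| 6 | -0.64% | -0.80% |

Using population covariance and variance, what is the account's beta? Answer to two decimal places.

r̄p = 0.5083%,  r̄m = 0.5950%
Cov = Σ(rp − r̄p)(rm − r̄m) / 6 = 1.4451
Var(rm) = Σ(rm − r̄m)² / 6 = 1.6132
β = Cov / Var = 1.4451 / 1.6132 = 0.8958

0.90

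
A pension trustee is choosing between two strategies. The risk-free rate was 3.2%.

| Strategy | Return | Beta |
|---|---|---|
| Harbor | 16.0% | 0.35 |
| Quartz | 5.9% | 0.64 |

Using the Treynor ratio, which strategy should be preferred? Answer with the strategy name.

Harbor

Harbor: Treynor = (16.0% − 3.2%) / 0.35 = 36.571
Quartz: Treynor = (5.9% − 3.2%) / 0.64 = 4.219
Highest: Harbor (36.571).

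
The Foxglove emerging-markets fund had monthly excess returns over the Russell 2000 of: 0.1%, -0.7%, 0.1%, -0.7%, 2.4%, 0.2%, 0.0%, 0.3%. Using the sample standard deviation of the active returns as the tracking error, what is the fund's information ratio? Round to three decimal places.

0.220

μ = (0.1 − 0.7 + 0.1 − 0.7 + 2.4 + 0.2 + 0 + 0.3) / 8 = 0.2125%
Sample std dev = √[6.5288 / 7] = 0.9658%
IR = μ / tracking error = 0.2125 / 0.9658 = 0.2200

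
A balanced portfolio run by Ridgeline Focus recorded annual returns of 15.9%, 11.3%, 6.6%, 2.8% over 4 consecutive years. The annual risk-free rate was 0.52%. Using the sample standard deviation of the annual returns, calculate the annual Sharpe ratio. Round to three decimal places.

1.518

r̄ = (15.9 + 11.3 + 6.6 + 2.8) / 4 = 9.1500%
Sample std dev = √[97.0100 / 3] = 5.6865%
Sharpe = (r̄ − rf) / σ = (9.1500 − 0.52) / 5.6865 = 8.6300 / 5.6865 = 1.5176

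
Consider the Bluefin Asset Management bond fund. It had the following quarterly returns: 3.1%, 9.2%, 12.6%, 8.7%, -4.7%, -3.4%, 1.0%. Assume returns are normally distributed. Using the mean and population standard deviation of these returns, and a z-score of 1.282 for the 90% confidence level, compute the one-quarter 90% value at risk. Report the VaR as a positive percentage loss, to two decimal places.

4.07

r̄ = (3.1 + 9.2 + 12.6 + 8.7 − 4.7 − 3.4 + 1) / 7 = 26.50 / 7 = 3.7857%
Σ(r − r̄)² = 263.0286; population σ = √(263.0286/7) = 6.1299%
VaR = −(r̄ − z·σ) = −(3.7857 − 1.282 × 6.1299) = −(-4.0728) = 4.0728%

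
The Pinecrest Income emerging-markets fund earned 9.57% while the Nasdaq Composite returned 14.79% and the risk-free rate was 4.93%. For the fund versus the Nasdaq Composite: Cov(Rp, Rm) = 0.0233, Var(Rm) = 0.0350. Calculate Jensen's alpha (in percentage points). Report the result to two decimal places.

β = Cov / Var = 0.0233 / 0.0350 = 0.6657
E[R] = Rf + β(Rm − Rf) = 4.93% + 0.6657 × (14.79% − 4.93%) = 11.4938%
α = Rp − E[R] = 9.57% − 11.4938% = -1.9238

-1.92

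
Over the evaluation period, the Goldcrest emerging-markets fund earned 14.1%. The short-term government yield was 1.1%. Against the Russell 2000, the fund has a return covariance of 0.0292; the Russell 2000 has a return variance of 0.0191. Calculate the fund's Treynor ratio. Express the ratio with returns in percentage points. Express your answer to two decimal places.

β = Cov / Var = 0.0292 / 0.0191 = 1.5288
Treynor = (Rp − Rf) / β = (14.1% − 1.1%) / 1.5288 = 13.00 / 1.5288 = 8.5034

8.50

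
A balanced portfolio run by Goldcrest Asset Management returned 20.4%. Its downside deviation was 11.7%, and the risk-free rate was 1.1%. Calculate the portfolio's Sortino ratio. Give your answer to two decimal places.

Sortino = (Rp − Rf) / σd = (20.4% − 1.1%) / 11.7% = 19.30% / 11.7% = 1.6496

1.65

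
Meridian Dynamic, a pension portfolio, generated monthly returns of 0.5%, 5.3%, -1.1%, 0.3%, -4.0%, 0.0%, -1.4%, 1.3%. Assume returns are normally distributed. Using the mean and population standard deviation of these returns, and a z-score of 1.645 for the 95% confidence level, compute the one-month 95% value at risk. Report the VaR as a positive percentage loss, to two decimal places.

Mean return r̄ = 0.90 / 8 = 0.1125%
Σ(r − r̄)² = (0.5 − 0.1125)² + (5.3 − 0.1125)² + (-1.1 − 0.1125)² + … = 49.1888
σ = √[49.1888 / 8] = 2.4796%
VaR = −(r̄ − z·σ) = −(0.1125 − 1.645 × 2.4796) = −(-3.9664) = 3.9664%

3.97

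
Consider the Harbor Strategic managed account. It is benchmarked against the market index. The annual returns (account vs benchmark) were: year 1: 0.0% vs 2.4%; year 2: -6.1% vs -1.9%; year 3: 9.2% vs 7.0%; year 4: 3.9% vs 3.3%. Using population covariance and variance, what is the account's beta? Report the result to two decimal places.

r̄p = 1.7500%,  r̄m = 2.7000%
Cov = Σ(rp − r̄p)(rm − r̄m) / 4 = 17.4900
Var(rm) = Σ(rm − r̄m)² / 4 = 10.0250
β = Cov / Var = 17.4900 / 10.0250 = 1.7446

1.74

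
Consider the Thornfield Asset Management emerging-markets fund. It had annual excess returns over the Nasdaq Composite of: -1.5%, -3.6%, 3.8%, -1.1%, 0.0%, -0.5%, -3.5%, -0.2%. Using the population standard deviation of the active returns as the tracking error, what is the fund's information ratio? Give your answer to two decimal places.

-0.38

Mean return r̄ = -6.60 / 8 = -0.8250%
Population std dev = √[37.9550 / 8] = 2.1782%
IR = r̄ / tracking error = -0.8250 / 2.1782 = -0.3788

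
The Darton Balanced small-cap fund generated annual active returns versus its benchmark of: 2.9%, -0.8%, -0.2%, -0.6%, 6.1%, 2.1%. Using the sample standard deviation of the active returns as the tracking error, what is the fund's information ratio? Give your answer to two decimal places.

Mean return r̄ = 9.50 / 6 = 1.5833%
Σ(r − r̄)² = (2.9 − 1.5833)² + (-0.8 − 1.5833)² + (-0.2 − 1.5833)² + … = 36.0283
σ = √[36.0283 / 5] = 2.6843%
IR = r̄ / tracking error = 1.5833 / 2.6843 = 0.5898

0.59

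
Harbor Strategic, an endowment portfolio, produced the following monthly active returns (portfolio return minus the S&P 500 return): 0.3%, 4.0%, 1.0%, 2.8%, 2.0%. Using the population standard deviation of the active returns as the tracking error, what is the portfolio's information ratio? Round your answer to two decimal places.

1.55

r̄ = (0.3 + 4 + 1 + 2.8 + 2) / 5 = 10.10 / 5 = 2.0200%
Σ(r − r̄)² = 8.5280; population σ = √(8.5280/5) = 1.3060%
IR = r̄ / tracking error = 2.0200 / 1.3060 = 1.5467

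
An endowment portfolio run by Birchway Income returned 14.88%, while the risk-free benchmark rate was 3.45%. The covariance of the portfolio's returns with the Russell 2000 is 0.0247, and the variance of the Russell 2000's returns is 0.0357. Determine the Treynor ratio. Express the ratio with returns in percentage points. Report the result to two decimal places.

β = Cov / Var = 0.0247 / 0.0357 = 0.6919
Treynor = (Rp − Rf) / β = (14.88% − 3.45%) / 0.6919 = 11.43 / 0.6919 = 16.5197

16.52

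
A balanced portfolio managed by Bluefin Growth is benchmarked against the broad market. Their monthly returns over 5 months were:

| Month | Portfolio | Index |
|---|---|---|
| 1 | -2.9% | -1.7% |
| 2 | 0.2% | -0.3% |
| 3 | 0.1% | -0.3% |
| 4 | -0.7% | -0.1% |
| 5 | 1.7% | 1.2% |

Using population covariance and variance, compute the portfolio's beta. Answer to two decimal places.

1.55

r̄p = -0.3200%,  r̄m = -0.2400%
Cov = Σ(rp − r̄p)(rm − r̄m) / 5 = 1.3132
Var(rm) = Σ(rm − r̄m)² / 5 = 0.8464
β = Cov / Var = 1.3132 / 0.8464 = 1.5515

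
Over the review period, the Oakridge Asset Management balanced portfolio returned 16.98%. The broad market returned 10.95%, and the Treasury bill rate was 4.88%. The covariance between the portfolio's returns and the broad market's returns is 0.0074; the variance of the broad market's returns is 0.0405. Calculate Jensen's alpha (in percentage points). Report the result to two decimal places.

10.99

β = Cov / Var = 0.0074 / 0.0405 = 0.1827
E[R] = Rf + β(Rm − Rf) = 4.88% + 0.1827 × (10.95% − 4.88%) = 5.9890%
α = Rp − E[R] = 16.98% − 5.9890% = 10.9910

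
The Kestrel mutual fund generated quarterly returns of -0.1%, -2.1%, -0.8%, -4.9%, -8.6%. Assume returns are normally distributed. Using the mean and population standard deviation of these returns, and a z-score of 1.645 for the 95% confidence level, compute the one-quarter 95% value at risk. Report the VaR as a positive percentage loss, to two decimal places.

r̄ = (-0.1 − 2.1 − 0.8 − 4.9 − 8.6) / 5 = -3.3000%
Population σ = √[Σ(r − r̄)² / 5] = √[48.5800 / 5] = √9.7160 = 3.1170%
VaR = −(r̄ − z·σ) = −(-3.3000 − 1.645 × 3.1170) = −(-8.4275) = 8.4275%

8.43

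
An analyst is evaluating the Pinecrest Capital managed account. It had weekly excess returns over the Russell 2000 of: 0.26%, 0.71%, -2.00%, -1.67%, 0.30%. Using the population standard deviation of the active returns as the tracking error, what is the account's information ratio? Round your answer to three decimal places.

r̄ = (0.26 + 0.71 − 2 − 1.67 + 0.3) / 5 = -2.400 / 5 = -0.4800%
Population σ = √[Σ(r − r̄)² / 5] = √[6.2986 / 5] = √1.2597 = 1.1224%
IR = r̄ / tracking error = -0.4800 / 1.1224 = -0.4277

-0.428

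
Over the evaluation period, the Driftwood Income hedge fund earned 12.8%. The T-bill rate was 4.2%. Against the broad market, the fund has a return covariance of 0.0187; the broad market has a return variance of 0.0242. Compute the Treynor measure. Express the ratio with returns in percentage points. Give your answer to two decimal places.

11.13

β = Cov / Var = 0.0187 / 0.0242 = 0.7727
Treynor = (Rp − Rf) / β = (12.8% − 4.2%) / 0.7727 = 8.60 / 0.7727 = 11.1298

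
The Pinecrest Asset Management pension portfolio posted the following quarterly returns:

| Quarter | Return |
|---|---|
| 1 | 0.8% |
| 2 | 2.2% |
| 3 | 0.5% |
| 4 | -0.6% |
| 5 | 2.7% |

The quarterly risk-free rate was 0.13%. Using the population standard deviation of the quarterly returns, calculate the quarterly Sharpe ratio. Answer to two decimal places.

Mean return r̄ = 5.60 / 5 = 1.1200%
Population std dev = √[7.1080 / 5] = 1.1923%
Sharpe = (r̄ − rf) / σ = (1.1200 − 0.13) / 1.1923 = 0.9900 / 1.1923 = 0.8303

0.83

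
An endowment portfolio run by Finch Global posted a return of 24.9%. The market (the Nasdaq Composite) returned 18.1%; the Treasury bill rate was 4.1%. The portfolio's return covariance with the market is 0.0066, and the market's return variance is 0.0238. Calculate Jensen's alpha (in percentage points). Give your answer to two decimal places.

16.92

β = Cov / Var = 0.0066 / 0.0238 = 0.2773
E[R] = Rf + β(Rm − Rf) = 4.1% + 0.2773 × (18.1% − 4.1%) = 7.9822%
α = Rp − E[R] = 24.9% − 7.9822% = 16.9178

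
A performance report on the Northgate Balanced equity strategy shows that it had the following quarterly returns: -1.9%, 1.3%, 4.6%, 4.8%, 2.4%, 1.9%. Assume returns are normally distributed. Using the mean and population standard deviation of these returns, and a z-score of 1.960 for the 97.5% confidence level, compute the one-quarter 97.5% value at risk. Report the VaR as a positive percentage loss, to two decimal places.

r̄ = (-1.9 + 1.3 + 4.6 + 4.8 + 2.4 + 1.9) / 6 = 2.1833%
Σ(r − r̄)² = 30.2683; population σ = √(30.2683/6) = 2.2460%
VaR = −(r̄ − z·σ) = −(2.1833 − 1.960 × 2.2460) = −(-2.2189) = 2.2189%

2.22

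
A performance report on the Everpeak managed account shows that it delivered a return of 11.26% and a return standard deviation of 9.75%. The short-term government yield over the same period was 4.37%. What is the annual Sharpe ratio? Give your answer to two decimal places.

Sharpe = (Rp − Rf) / σp = (11.26% − 4.37%) / 9.75% = 6.89% / 9.75% = 0.7067

0.71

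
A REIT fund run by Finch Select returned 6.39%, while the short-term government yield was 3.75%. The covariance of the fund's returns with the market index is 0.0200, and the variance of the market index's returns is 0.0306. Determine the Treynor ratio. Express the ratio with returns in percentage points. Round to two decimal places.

β = Cov / Var = 0.0200 / 0.0306 = 0.6536
Treynor = (Rp − Rf) / β = (6.39% − 3.75%) / 0.6536 = 2.64 / 0.6536 = 4.0392

4.04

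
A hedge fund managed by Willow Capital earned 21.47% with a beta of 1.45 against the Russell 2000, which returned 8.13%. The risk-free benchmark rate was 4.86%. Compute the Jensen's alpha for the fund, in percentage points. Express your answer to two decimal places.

CAPM expected return = Rf + β(Rm − Rf) = 4.86% + 1.45 × (8.13% − 4.86%) = 4.86 + 1.45 × 3.27 = 9.6015%
Jensen's α = Rp − E[R] = 21.47% − 9.6015% = 11.8685

11.87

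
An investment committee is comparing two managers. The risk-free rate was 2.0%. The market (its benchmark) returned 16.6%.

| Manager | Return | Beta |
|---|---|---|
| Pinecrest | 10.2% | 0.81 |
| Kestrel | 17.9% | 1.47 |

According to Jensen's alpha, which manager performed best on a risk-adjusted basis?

Pinecrest: α = 10.2% − [2.0% + 0.81 × (16.6% − 2.0%)] = -3.626
Kestrel: α = 17.9% − [2.0% + 1.47 × (16.6% − 2.0%)] = -5.562
Highest: Pinecrest (-3.626).

Pinecrest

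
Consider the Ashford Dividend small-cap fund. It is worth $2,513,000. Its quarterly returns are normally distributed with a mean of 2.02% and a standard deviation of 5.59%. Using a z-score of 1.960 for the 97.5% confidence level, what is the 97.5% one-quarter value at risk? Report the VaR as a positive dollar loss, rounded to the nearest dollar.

Return at the 97.5% tail: μ − z·σ = 2.02% − 1.960 × 5.59% = 2.02 − 10.9564 = -8.9364%
VaR = −(-8.9364%) × $2,513,000 = 8.9364% × $2,513,000 = $224,572

$224,572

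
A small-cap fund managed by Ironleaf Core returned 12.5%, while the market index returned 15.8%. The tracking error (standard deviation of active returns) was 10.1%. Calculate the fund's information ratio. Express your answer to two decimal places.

IR = (Rp − Rb) / TE = (12.5% − 15.8%) / 10.1% = -3.30% / 10.1% = -0.3267

-0.33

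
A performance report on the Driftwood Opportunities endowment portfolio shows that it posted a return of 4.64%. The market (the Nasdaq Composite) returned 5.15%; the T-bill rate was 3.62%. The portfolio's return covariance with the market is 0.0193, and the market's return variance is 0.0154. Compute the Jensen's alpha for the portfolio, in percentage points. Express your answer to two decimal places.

-0.90

β = Cov / Var = 0.0193 / 0.0154 = 1.2532
E[R] = Rf + β(Rm − Rf) = 3.62% + 1.2532 × (5.15% − 3.62%) = 5.5374%
α = Rp − E[R] = 4.64% − 5.5374% = -0.8974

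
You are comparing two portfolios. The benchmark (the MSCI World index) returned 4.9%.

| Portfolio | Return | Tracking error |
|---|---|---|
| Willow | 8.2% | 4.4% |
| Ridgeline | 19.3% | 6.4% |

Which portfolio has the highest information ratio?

Ridgeline

Willow: IR = (8.2% − 4.9%) / 4.4% = 0.750
Ridgeline: IR = (19.3% − 4.9%) / 6.4% = 2.250
Highest: Ridgeline (2.250).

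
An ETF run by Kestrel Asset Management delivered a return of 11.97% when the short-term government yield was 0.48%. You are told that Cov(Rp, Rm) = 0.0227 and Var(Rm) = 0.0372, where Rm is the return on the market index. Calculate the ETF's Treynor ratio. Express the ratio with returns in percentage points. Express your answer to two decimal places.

β = Cov / Var = 0.0227 / 0.0372 = 0.6102
Treynor = (Rp − Rf) / β = (11.97% − 0.48%) / 0.6102 = 11.49 / 0.6102 = 18.8299

18.83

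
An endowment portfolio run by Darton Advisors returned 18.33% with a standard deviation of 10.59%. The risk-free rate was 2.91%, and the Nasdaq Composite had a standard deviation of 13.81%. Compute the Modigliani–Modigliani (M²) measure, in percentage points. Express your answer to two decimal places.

Sharpe = (Rp − Rf) / σp = (18.33% − 2.91%) / 10.59% = 1.4561
M² = Rf + Sharpe × σm = 2.91% + 1.4561 × 13.81% = 23.0187%

23.02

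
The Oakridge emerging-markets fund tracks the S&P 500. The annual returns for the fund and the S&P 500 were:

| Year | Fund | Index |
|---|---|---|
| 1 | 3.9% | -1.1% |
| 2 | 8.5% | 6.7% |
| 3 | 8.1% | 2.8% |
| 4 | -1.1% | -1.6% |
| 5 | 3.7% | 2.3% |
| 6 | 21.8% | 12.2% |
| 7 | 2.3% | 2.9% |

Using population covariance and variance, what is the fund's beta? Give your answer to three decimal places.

1.441

r̄p = 6.7429%,  r̄m = 3.4571%
Cov = Σ(rp − r̄p)(rm − r̄m) / 7 = 27.8661
Var(rm) = Σ(rm − r̄m)² / 7 = 19.3396
β = Cov / Var = 27.8661 / 19.3396 = 1.4409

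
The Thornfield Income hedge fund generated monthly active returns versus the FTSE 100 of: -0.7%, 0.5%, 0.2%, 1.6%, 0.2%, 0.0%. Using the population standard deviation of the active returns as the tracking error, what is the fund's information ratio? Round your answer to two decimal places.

0.44

r̄ = (-0.7 + 0.5 + 0.2 + 1.6 + 0.2 + 0) / 6 = 0.3000%
Population std dev = √[2.8400 / 6] = 0.6880%
IR = r̄ / tracking error = 0.3000 / 0.6880 = 0.4360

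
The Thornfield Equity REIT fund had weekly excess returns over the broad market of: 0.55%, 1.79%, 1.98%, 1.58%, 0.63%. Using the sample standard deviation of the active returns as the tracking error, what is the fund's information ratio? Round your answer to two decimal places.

Mean return r̄ = 6.530 / 5 = 1.3060%
Σ(r − r̄)² = 1.7921; sample σ = √(1.7921/4) = 0.6693%
IR = r̄ / tracking error = 1.3060 / 0.6693 = 1.9513

1.95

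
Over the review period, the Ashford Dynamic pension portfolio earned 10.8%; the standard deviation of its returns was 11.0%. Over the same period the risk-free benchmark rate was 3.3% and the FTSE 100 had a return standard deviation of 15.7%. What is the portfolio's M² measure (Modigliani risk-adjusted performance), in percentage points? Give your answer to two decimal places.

14.00

Sharpe = (Rp − Rf) / σp = (10.8% − 3.3%) / 11.0% = 0.6818
M² = Rf + Sharpe × σm = 3.3% + 0.6818 × 15.7% = 14.0043%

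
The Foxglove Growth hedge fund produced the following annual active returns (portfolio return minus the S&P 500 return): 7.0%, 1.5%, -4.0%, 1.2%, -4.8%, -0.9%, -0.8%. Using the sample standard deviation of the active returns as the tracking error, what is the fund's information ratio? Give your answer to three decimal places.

r̄ = (7 + 1.5 − 4 + 1.2 − 4.8 − 0.9 − 0.8) / 7 = -0.1143%
Σ(r − r̄)² = 93.0886; sample σ = √(93.0886/6) = 3.9389%
IR = r̄ / tracking error = -0.1143 / 3.9389 = -0.0290

-0.029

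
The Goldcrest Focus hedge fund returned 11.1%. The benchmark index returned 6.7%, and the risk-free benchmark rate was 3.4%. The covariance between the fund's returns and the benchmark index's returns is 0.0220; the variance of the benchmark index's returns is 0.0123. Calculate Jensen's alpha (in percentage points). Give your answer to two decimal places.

1.80

β = Cov / Var = 0.0220 / 0.0123 = 1.7886
E[R] = Rf + β(Rm − Rf) = 3.4% + 1.7886 × (6.7% − 3.4%) = 9.3024%
α = Rp − E[R] = 11.1% − 9.3024% = 1.7976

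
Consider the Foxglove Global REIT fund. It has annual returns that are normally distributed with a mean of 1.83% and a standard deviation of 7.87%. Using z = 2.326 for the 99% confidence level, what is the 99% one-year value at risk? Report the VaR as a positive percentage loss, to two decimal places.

VaR (as % loss) = −(μ − z·σ) = −(1.83% − 2.326 × 7.87%) = −(-16.47562%) = 16.47562%

16.48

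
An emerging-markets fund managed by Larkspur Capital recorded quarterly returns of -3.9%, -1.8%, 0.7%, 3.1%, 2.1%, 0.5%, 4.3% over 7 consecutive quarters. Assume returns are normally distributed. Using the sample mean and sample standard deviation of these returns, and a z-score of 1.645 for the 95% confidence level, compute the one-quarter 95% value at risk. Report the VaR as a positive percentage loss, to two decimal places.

r̄ = (-3.9 − 1.8 + 0.7 + 3.1 + 2.1 + 0.5 + 4.3) / 7 = 5.00 / 7 = 0.7143%
Σ(r − r̄)² = (-3.9 − 0.7143)² + (-1.8 − 0.7143)² + … = 48.1286
σ = √[48.1286 / 6] = 2.8322%
VaR = −(r̄ − z·σ) = −(0.7143 − 1.645 × 2.8322) = −(-3.9447) = 3.9447%

3.94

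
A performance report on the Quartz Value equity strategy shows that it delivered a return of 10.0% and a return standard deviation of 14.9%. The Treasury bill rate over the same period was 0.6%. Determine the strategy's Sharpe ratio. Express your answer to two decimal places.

Sharpe = (Rp − Rf) / σp = (10.0% − 0.6%) / 14.9% = 9.40% / 14.9% = 0.6309

0.63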